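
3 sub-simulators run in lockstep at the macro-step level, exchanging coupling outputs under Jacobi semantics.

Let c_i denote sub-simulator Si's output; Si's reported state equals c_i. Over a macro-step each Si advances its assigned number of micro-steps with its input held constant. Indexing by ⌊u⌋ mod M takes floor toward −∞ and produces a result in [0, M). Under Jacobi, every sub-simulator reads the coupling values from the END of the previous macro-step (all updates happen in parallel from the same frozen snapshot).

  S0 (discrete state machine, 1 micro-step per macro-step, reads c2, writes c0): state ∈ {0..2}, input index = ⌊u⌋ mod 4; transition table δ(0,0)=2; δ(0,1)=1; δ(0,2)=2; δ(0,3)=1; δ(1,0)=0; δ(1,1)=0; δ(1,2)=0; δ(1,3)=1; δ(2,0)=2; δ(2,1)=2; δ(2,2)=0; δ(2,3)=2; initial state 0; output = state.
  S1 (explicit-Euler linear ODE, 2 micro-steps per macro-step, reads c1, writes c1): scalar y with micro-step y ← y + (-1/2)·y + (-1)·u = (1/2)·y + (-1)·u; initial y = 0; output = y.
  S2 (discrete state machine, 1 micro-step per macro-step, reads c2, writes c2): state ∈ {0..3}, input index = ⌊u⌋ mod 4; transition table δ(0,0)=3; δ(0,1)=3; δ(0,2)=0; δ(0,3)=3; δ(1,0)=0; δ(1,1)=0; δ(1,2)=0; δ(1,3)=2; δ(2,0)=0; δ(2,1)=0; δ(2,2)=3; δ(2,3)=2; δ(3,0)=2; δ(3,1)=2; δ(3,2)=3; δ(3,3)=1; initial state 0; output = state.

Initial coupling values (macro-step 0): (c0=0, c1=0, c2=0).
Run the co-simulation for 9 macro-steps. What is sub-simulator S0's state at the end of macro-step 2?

macro 1: S0 reads c2=0 → after 1×micro: 2; S1 reads c1=0 → after 2×micro: 0; S2 reads c2=0 → after 1×micro: 3 ⇒ (c0=2, c1=0, c2=3)
macro 2: S0 reads c2=3 → after 1×micro: 2; S1 reads c1=0 → after 2×micro: 0; S2 reads c2=3 → after 1×micro: 1 ⇒ (c0=2, c1=0, c2=1)
macro 3: S0 reads c2=1 → after 1×micro: 2; S1 reads c1=0 → after 2×micro: 0; S2 reads c2=1 → after 1×micro: 0 ⇒ (c0=2, c1=0, c2=0)
macro 4: S0 reads c2=0 → after 1×micro: 2; S1 reads c1=0 → after 2×micro: 0; S2 reads c2=0 → after 1×micro: 3 ⇒ (c0=2, c1=0, c2=3)
macro 5: S0 reads c2=3 → after 1×micro: 2; S1 reads c1=0 → after 2×micro: 0; S2 reads c2=3 → after 1×micro: 1 ⇒ (c0=2, c1=0, c2=1)
macro 6: S0 reads c2=1 → after 1×micro: 2; S1 reads c1=0 → after 2×micro: 0; S2 reads c2=1 → after 1×micro: 0 ⇒ (c0=2, c1=0, c2=0)
macro 7: S0 reads c2=0 → after 1×micro: 2; S1 reads c1=0 → after 2×micro: 0; S2 reads c2=0 → after 1×micro: 3 ⇒ (c0=2, c1=0, c2=3)
macro 8: S0 reads c2=3 → after 1×micro: 2; S1 reads c1=0 → after 2×micro: 0; S2 reads c2=3 → after 1×micro: 1 ⇒ (c0=2, c1=0, c2=1)
macro 9: S0 reads c2=1 → after 1×micro: 2; S1 reads c1=0 → after 2×micro: 0; S2 reads c2=1 → after 1×micro: 0 ⇒ (c0=2, c1=0, c2=0)

S0 state at macro-step 2 = 2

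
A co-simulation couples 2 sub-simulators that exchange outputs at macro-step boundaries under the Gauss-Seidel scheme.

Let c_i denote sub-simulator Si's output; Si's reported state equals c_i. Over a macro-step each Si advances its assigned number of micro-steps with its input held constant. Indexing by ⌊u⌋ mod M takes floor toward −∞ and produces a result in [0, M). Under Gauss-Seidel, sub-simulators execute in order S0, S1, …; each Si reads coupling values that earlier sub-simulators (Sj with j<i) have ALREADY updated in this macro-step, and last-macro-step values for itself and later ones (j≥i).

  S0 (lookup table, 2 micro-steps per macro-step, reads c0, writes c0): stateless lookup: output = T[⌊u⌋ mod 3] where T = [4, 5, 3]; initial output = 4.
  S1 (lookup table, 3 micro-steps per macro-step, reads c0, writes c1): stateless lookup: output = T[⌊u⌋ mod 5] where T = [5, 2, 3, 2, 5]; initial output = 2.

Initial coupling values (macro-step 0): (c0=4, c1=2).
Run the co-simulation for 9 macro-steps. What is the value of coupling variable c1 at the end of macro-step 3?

c1 at macro-step 3 = 5

macro 1: S0 reads c0=4 → after 2×micro: 5; S1 reads c0=5 → after 3×micro: 5 ⇒ (c0=5, c1=5)
macro 2: S0 reads c0=5 → after 2×micro: 3; S1 reads c0=3 → after 3×micro: 2 ⇒ (c0=3, c1=2)
macro 3: S0 reads c0=3 → after 2×micro: 4; S1 reads c0=4 → after 3×micro: 5 ⇒ (c0=4, c1=5)
macro 4: S0 reads c0=4 → after 2×micro: 5; S1 reads c0=5 → after 3×micro: 5 ⇒ (c0=5, c1=5)
macro 5: S0 reads c0=5 → after 2×micro: 3; S1 reads c0=3 → after 3×micro: 2 ⇒ (c0=3, c1=2)
macro 6: S0 reads c0=3 → after 2×micro: 4; S1 reads c0=4 → after 3×micro: 5 ⇒ (c0=4, c1=5)
macro 7: S0 reads c0=4 → after 2×micro: 5; S1 reads c0=5 → after 3×micro: 5 ⇒ (c0=5, c1=5)
macro 8: S0 reads c0=5 → after 2×micro: 3; S1 reads c0=3 → after 3×micro: 2 ⇒ (c0=3, c1=2)
macro 9: S0 reads c0=3 → after 2×micro: 4; S1 reads c0=4 → after 3×micro: 5 ⇒ (c0=4, c1=5)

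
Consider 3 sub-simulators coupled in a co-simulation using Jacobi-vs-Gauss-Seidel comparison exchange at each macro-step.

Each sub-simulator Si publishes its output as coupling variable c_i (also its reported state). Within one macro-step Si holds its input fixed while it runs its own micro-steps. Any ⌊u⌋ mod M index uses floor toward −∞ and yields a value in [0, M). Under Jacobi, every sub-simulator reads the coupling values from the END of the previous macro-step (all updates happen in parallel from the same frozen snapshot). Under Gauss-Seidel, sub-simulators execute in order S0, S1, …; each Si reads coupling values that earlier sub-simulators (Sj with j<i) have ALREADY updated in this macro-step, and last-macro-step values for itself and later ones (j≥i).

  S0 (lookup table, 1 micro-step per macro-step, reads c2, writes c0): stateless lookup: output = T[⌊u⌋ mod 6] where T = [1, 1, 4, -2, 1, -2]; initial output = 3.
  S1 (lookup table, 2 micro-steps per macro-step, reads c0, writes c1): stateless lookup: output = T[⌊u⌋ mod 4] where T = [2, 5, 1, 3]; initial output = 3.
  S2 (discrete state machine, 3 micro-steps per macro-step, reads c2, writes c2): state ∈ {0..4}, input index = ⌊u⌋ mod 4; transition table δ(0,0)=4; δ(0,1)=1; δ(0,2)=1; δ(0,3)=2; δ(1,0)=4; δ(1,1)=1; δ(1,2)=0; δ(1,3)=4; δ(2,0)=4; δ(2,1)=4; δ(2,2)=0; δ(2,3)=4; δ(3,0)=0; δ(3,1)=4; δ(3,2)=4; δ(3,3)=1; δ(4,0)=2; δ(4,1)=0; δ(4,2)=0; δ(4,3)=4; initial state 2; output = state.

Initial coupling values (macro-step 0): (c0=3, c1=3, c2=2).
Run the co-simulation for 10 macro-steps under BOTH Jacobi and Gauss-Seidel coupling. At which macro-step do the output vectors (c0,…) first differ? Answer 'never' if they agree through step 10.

first divergence at macro-step: 1

[Jacobi] macro 1: S0 reads c2=2 → after 1×micro: 4; S1 reads c0=3 → after 2×micro: 3; S2 reads c2=2 → after 3×micro: 0 ⇒ (c0=4, c1=3, c2=0)
[Jacobi] macro 2: S0 reads c2=0 → after 1×micro: 1; S1 reads c0=4 → after 2×micro: 2; S2 reads c2=0 → after 3×micro: 4 ⇒ (c0=1, c1=2, c2=4)
[Jacobi] macro 3: S0 reads c2=4 → after 1×micro: 1; S1 reads c0=1 → after 2×micro: 5; S2 reads c2=4 → after 3×micro: 2 ⇒ (c0=1, c1=5, c2=2)
[Jacobi] macro 4: S0 reads c2=2 → after 1×micro: 4; S1 reads c0=1 → after 2×micro: 5; S2 reads c2=2 → after 3×micro: 0 ⇒ (c0=4, c1=5, c2=0)
[Jacobi] macro 5: S0 reads c2=0 → after 1×micro: 1; S1 reads c0=4 → after 2×micro: 2; S2 reads c2=0 → after 3×micro: 4 ⇒ (c0=1, c1=2, c2=4)
[Jacobi] macro 6: S0 reads c2=4 → after 1×micro: 1; S1 reads c0=1 → after 2×micro: 5; S2 reads c2=4 → after 3×micro: 2 ⇒ (c0=1, c1=5, c2=2)
[Jacobi] macro 7: S0 reads c2=2 → after 1×micro: 4; S1 reads c0=1 → after 2×micro: 5; S2 reads c2=2 → after 3×micro: 0 ⇒ (c0=4, c1=5, c2=0)
[Jacobi] macro 8: S0 reads c2=0 → after 1×micro: 1; S1 reads c0=4 → after 2×micro: 2; S2 reads c2=0 → after 3×micro: 4 ⇒ (c0=1, c1=2, c2=4)
[Jacobi] macro 9: S0 reads c2=4 → after 1×micro: 1; S1 reads c0=1 → after 2×micro: 5; S2 reads c2=4 → after 3×micro: 2 ⇒ (c0=1, c1=5, c2=2)
[Jacobi] macro 10: S0 reads c2=2 → after 1×micro: 4; S1 reads c0=1 → after 2×micro: 5; S2 reads c2=2 → after 3×micro: 0 ⇒ (c0=4, c1=5, c2=0)
[Gauss-Seidel] macro 1: S0 reads c2=2 → after 1×micro: 4; S1 reads c0=4 → after 2×micro: 2; S2 reads c2=2 → after 3×micro: 0 ⇒ (c0=4, c1=2, c2=0)
[Gauss-Seidel] macro 2: S0 reads c2=0 → after 1×micro: 1; S1 reads c0=1 → after 2×micro: 5; S2 reads c2=0 → after 3×micro: 4 ⇒ (c0=1, c1=5, c2=4)
[Gauss-Seidel] macro 3: S0 reads c2=4 → after 1×micro: 1; S1 reads c0=1 → after 2×micro: 5; S2 reads c2=4 → after 3×micro: 2 ⇒ (c0=1, c1=5, c2=2)
[Gauss-Seidel] macro 4: S0 reads c2=2 → after 1×micro: 4; S1 reads c0=4 → after 2×micro: 2; S2 reads c2=2 → after 3×micro: 0 ⇒ (c0=4, c1=2, c2=0)
[Gauss-Seidel] macro 5: S0 reads c2=0 → after 1×micro: 1; S1 reads c0=1 → after 2×micro: 5; S2 reads c2=0 → after 3×micro: 4 ⇒ (c0=1, c1=5, c2=4)
[Gauss-Seidel] macro 6: S0 reads c2=4 → after 1×micro: 1; S1 reads c0=1 → after 2×micro: 5; S2 reads c2=4 → after 3×micro: 2 ⇒ (c0=1, c1=5, c2=2)
[Gauss-Seidel] macro 7: S0 reads c2=2 → after 1×micro: 4; S1 reads c0=4 → after 2×micro: 2; S2 reads c2=2 → after 3×micro: 0 ⇒ (c0=4, c1=2, c2=0)
[Gauss-Seidel] macro 8: S0 reads c2=0 → after 1×micro: 1; S1 reads c0=1 → after 2×micro: 5; S2 reads c2=0 → after 3×micro: 4 ⇒ (c0=1, c1=5, c2=4)
[Gauss-Seidel] macro 9: S0 reads c2=4 → after 1×micro: 1; S1 reads c0=1 → after 2×micro: 5; S2 reads c2=4 → after 3×micro: 2 ⇒ (c0=1, c1=5, c2=2)
[Gauss-Seidel] macro 10: S0 reads c2=2 → after 1×micro: 4; S1 reads c0=4 → after 2×micro: 2; S2 reads c2=2 → after 3×micro: 0 ⇒ (c0=4, c1=2, c2=0)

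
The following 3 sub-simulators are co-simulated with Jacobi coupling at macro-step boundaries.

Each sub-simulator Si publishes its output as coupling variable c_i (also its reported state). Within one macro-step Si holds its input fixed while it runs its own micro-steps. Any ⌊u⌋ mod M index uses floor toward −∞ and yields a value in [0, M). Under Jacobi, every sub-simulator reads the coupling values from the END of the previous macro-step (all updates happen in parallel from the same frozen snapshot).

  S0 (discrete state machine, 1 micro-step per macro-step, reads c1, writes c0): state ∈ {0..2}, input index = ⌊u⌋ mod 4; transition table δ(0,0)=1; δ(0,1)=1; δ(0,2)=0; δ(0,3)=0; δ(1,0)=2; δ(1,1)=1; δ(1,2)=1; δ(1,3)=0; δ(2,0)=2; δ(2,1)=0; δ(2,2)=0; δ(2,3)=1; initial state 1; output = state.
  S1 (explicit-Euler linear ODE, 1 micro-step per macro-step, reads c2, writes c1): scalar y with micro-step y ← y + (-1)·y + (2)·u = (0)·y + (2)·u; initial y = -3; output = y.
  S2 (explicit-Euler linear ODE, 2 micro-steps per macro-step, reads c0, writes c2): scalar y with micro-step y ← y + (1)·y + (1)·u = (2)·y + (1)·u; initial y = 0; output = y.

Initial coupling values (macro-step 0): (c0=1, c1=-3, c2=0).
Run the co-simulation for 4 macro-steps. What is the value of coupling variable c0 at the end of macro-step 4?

macro 1: S0 reads c1=-3 → after 1×micro: 1; S1 reads c2=0 → after 1×micro: 0; S2 reads c0=1 → after 2×micro: 3 ⇒ (c0=1, c1=0, c2=3)
macro 2: S0 reads c1=0 → after 1×micro: 2; S1 reads c2=3 → after 1×micro: 6; S2 reads c0=1 → after 2×micro: 15 ⇒ (c0=2, c1=6, c2=15)
macro 3: S0 reads c1=6 → after 1×micro: 0; S1 reads c2=15 → after 1×micro: 30; S2 reads c0=2 → after 2×micro: 66 ⇒ (c0=0, c1=30, c2=66)
macro 4: S0 reads c1=30 → after 1×micro: 0; S1 reads c2=66 → after 1×micro: 132; S2 reads c0=0 → after 2×micro: 264 ⇒ (c0=0, c1=132, c2=264)

c0 at macro-step 4 = 0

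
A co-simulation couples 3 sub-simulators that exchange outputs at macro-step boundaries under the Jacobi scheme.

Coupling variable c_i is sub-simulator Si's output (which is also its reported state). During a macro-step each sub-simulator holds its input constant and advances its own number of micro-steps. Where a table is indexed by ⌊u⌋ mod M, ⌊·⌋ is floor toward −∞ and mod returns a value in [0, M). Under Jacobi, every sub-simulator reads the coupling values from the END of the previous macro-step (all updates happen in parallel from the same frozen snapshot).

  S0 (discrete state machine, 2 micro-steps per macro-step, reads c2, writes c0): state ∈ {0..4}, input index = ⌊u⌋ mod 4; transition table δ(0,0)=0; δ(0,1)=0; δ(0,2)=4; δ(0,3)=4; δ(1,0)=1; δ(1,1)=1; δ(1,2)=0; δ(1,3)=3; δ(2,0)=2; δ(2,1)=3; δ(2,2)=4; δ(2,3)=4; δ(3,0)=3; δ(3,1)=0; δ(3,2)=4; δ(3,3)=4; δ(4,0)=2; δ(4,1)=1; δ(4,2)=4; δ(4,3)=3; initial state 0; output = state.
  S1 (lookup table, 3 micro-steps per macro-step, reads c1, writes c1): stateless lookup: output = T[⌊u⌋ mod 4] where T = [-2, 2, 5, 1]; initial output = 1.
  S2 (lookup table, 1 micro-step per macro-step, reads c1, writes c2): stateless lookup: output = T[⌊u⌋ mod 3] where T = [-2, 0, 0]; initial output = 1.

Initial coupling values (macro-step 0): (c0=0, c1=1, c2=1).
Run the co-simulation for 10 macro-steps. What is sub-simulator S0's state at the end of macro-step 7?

macro 1: S0 reads c2=1 → after 2×micro: 0; S1 reads c1=1 → after 3×micro: 2; S2 reads c1=1 → after 1×micro: 0 ⇒ (c0=0, c1=2, c2=0)
macro 2: S0 reads c2=0 → after 2×micro: 0; S1 reads c1=2 → after 3×micro: 5; S2 reads c1=2 → after 1×micro: 0 ⇒ (c0=0, c1=5, c2=0)
macro 3: S0 reads c2=0 → after 2×micro: 0; S1 reads c1=5 → after 3×micro: 2; S2 reads c1=5 → after 1×micro: 0 ⇒ (c0=0, c1=2, c2=0)
macro 4: S0 reads c2=0 → after 2×micro: 0; S1 reads c1=2 → after 3×micro: 5; S2 reads c1=2 → after 1×micro: 0 ⇒ (c0=0, c1=5, c2=0)
macro 5: S0 reads c2=0 → after 2×micro: 0; S1 reads c1=5 → after 3×micro: 2; S2 reads c1=5 → after 1×micro: 0 ⇒ (c0=0, c1=2, c2=0)
macro 6: S0 reads c2=0 → after 2×micro: 0; S1 reads c1=2 → after 3×micro: 5; S2 reads c1=2 → after 1×micro: 0 ⇒ (c0=0, c1=5, c2=0)
macro 7: S0 reads c2=0 → after 2×micro: 0; S1 reads c1=5 → after 3×micro: 2; S2 reads c1=5 → after 1×micro: 0 ⇒ (c0=0, c1=2, c2=0)
macro 8: S0 reads c2=0 → after 2×micro: 0; S1 reads c1=2 → after 3×micro: 5; S2 reads c1=2 → after 1×micro: 0 ⇒ (c0=0, c1=5, c2=0)
macro 9: S0 reads c2=0 → after 2×micro: 0; S1 reads c1=5 → after 3×micro: 2; S2 reads c1=5 → after 1×micro: 0 ⇒ (c0=0, c1=2, c2=0)
macro 10: S0 reads c2=0 → after 2×micro: 0; S1 reads c1=2 → after 3×micro: 5; S2 reads c1=2 → after 1×micro: 0 ⇒ (c0=0, c1=5, c2=0)

S0 state at macro-step 7 = 0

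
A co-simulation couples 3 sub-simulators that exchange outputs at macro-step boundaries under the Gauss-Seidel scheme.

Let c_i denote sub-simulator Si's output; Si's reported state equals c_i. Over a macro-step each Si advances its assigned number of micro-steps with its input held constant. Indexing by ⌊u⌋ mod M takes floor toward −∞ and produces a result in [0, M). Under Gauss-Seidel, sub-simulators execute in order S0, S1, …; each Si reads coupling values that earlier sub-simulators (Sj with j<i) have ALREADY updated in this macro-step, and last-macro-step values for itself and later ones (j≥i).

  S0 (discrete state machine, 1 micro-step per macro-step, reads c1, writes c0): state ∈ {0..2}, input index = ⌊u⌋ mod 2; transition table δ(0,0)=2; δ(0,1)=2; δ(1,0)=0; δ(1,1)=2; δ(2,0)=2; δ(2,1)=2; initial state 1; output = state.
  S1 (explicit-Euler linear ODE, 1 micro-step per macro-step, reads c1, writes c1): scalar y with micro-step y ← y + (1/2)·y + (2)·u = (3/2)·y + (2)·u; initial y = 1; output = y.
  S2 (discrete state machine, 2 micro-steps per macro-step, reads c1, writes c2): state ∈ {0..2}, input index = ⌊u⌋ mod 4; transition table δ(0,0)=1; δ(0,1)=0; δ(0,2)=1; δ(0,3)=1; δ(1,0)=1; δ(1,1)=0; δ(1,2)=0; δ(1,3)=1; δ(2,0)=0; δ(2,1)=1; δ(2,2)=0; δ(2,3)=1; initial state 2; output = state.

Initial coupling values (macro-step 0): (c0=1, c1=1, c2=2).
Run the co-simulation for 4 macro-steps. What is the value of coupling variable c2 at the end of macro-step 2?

macro 1: S0 reads c1=1 → after 1×micro: 2; S1 reads c1=1 → after 1×micro: 7/2; S2 reads c1=7/2 → after 2×micro: 1 ⇒ (c0=2, c1=7/2, c2=1)
macro 2: S0 reads c1=7/2 → after 1×micro: 2; S1 reads c1=7/2 → after 1×micro: 49/4; S2 reads c1=49/4 → after 2×micro: 1 ⇒ (c0=2, c1=49/4, c2=1)
macro 3: S0 reads c1=49/4 → after 1×micro: 2; S1 reads c1=49/4 → after 1×micro: 343/8; S2 reads c1=343/8 → after 2×micro: 1 ⇒ (c0=2, c1=343/8, c2=1)
macro 4: S0 reads c1=343/8 → after 1×micro: 2; S1 reads c1=343/8 → after 1×micro: 2401/16; S2 reads c1=2401/16 → after 2×micro: 1 ⇒ (c0=2, c1=2401/16, c2=1)

c2 at macro-step 2 = 1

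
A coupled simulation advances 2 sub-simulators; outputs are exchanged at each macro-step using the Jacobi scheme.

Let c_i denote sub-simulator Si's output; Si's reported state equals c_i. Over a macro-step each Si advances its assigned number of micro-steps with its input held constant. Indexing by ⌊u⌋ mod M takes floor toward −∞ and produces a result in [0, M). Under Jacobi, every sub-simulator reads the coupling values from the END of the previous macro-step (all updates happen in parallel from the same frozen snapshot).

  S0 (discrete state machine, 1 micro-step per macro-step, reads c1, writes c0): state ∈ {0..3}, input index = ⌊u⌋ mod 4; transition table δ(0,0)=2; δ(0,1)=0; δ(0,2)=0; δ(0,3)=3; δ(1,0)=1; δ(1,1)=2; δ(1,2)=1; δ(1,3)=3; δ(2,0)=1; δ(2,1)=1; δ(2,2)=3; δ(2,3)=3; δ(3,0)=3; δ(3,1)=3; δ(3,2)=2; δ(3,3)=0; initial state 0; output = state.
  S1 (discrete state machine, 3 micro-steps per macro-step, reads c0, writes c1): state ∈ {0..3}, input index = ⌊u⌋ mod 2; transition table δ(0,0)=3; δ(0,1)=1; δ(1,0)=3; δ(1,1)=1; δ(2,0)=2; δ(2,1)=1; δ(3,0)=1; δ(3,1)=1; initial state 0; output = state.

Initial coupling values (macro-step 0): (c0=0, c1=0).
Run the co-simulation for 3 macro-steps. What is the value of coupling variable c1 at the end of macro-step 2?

c1 at macro-step 2 = 1

macro 1: S0 reads c1=0 → after 1×micro: 2; S1 reads c0=0 → after 3×micro: 3 ⇒ (c0=2, c1=3)
macro 2: S0 reads c1=3 → after 1×micro: 3; S1 reads c0=2 → after 3×micro: 1 ⇒ (c0=3, c1=1)
macro 3: S0 reads c1=1 → after 1×micro: 3; S1 reads c0=3 → after 3×micro: 1 ⇒ (c0=3, c1=1)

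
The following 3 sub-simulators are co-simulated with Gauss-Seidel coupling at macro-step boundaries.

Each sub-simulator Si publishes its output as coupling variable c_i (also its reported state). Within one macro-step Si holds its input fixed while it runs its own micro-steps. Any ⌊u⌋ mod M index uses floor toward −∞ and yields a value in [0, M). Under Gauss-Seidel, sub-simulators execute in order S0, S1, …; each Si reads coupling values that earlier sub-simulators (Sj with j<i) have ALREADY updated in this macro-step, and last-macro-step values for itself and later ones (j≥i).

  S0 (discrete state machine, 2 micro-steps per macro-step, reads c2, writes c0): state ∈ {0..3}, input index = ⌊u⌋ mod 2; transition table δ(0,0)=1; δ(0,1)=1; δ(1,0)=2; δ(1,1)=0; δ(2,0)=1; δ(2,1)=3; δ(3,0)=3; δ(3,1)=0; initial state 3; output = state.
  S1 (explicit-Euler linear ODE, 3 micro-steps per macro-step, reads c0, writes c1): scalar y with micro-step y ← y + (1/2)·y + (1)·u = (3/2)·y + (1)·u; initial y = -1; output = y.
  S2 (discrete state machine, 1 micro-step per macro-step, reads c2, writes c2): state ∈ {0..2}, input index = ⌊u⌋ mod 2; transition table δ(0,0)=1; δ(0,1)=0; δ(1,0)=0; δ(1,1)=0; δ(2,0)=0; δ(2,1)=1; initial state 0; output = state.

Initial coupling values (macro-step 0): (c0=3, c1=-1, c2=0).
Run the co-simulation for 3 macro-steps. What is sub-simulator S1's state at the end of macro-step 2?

macro 1: S0 reads c2=0 → after 2×micro: 3; S1 reads c0=3 → after 3×micro: 87/8; S2 reads c2=0 → after 1×micro: 1 ⇒ (c0=3, c1=87/8, c2=1)
macro 2: S0 reads c2=1 → after 2×micro: 1; S1 reads c0=1 → after 3×micro: 2653/64; S2 reads c2=1 → after 1×micro: 0 ⇒ (c0=1, c1=2653/64, c2=0)
macro 3: S0 reads c2=0 → after 2×micro: 1; S1 reads c0=1 → after 3×micro: 74063/512; S2 reads c2=0 → after 1×micro: 1 ⇒ (c0=1, c1=74063/512, c2=1)

S1 state at macro-step 2 = 2653/64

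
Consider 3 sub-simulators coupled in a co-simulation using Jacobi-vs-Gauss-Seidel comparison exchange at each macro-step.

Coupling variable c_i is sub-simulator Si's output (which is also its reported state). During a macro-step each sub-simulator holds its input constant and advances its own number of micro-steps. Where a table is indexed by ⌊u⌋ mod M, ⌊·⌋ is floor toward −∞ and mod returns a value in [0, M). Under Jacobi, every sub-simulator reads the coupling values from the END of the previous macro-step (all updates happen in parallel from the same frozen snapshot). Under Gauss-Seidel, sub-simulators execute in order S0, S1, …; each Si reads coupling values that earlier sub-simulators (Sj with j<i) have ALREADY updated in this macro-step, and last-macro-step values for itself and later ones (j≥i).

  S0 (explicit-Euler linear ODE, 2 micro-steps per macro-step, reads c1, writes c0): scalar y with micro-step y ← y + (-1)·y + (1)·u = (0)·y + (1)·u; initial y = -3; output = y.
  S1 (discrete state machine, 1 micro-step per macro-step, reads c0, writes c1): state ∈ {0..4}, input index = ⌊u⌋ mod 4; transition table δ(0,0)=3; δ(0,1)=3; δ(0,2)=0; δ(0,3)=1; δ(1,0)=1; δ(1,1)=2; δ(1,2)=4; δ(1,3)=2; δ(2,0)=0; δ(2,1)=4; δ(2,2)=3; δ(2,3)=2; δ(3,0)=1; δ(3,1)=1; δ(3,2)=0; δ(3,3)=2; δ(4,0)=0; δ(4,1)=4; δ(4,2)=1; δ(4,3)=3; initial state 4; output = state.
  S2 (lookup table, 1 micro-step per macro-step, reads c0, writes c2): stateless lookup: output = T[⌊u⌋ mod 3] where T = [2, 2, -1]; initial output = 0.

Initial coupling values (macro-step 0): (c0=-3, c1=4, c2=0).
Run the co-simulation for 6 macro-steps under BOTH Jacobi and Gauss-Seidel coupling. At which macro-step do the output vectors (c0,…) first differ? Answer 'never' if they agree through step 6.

[Jacobi] macro 1: S0 reads c1=4 → after 2×micro: 4; S1 reads c0=-3 → after 1×micro: 4; S2 reads c0=-3 → after 1×micro: 2 ⇒ (c0=4, c1=4, c2=2)
[Jacobi] macro 2: S0 reads c1=4 → after 2×micro: 4; S1 reads c0=4 → after 1×micro: 0; S2 reads c0=4 → after 1×micro: 2 ⇒ (c0=4, c1=0, c2=2)
[Jacobi] macro 3: S0 reads c1=0 → after 2×micro: 0; S1 reads c0=4 → after 1×micro: 3; S2 reads c0=4 → after 1×micro: 2 ⇒ (c0=0, c1=3, c2=2)
[Jacobi] macro 4: S0 reads c1=3 → after 2×micro: 3; S1 reads c0=0 → after 1×micro: 1; S2 reads c0=0 → after 1×micro: 2 ⇒ (c0=3, c1=1, c2=2)
[Jacobi] macro 5: S0 reads c1=1 → after 2×micro: 1; S1 reads c0=3 → after 1×micro: 2; S2 reads c0=3 → after 1×micro: 2 ⇒ (c0=1, c1=2, c2=2)
[Jacobi] macro 6: S0 reads c1=2 → after 2×micro: 2; S1 reads c0=1 → after 1×micro: 4; S2 reads c0=1 → after 1×micro: 2 ⇒ (c0=2, c1=4, c2=2)
[Gauss-Seidel] macro 1: S0 reads c1=4 → after 2×micro: 4; S1 reads c0=4 → after 1×micro: 0; S2 reads c0=4 → after 1×micro: 2 ⇒ (c0=4, c1=0, c2=2)
[Gauss-Seidel] macro 2: S0 reads c1=0 → after 2×micro: 0; S1 reads c0=0 → after 1×micro: 3; S2 reads c0=0 → after 1×micro: 2 ⇒ (c0=0, c1=3, c2=2)
[Gauss-Seidel] macro 3: S0 reads c1=3 → after 2×micro: 3; S1 reads c0=3 → after 1×micro: 2; S2 reads c0=3 → after 1×micro: 2 ⇒ (c0=3, c1=2, c2=2)
[Gauss-Seidel] macro 4: S0 reads c1=2 → after 2×micro: 2; S1 reads c0=2 → after 1×micro: 3; S2 reads c0=2 → after 1×micro: -1 ⇒ (c0=2, c1=3, c2=-1)
[Gauss-Seidel] macro 5: S0 reads c1=3 → after 2×micro: 3; S1 reads c0=3 → after 1×micro: 2; S2 reads c0=3 → after 1×micro: 2 ⇒ (c0=3, c1=2, c2=2)
[Gauss-Seidel] macro 6: S0 reads c1=2 → after 2×micro: 2; S1 reads c0=2 → after 1×micro: 3; S2 reads c0=2 → after 1×micro: -1 ⇒ (c0=2, c1=3, c2=-1)

first divergence at macro-step: 1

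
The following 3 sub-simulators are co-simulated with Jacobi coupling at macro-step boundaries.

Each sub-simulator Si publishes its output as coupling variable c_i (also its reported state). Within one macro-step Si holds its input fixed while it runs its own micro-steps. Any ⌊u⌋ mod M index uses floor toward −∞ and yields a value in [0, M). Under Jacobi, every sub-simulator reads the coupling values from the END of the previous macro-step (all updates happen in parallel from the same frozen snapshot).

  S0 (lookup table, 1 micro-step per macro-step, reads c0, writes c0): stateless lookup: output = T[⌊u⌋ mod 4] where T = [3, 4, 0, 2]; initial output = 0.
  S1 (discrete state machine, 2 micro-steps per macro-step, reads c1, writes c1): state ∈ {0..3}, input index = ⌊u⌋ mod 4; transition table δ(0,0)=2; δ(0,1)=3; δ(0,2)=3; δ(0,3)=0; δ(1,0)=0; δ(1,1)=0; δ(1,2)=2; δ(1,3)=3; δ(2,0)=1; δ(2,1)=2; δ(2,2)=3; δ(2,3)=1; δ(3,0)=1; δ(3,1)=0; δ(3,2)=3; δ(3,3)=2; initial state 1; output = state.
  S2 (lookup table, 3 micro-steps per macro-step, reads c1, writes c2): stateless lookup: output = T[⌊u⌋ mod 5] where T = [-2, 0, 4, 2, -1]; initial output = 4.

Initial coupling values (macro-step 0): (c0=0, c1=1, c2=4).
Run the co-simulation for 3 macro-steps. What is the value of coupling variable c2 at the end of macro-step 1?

c2 at macro-step 1 = 0

macro 1: S0 reads c0=0 → after 1×micro: 3; S1 reads c1=1 → after 2×micro: 3; S2 reads c1=1 → after 3×micro: 0 ⇒ (c0=3, c1=3, c2=0)
macro 2: S0 reads c0=3 → after 1×micro: 2; S1 reads c1=3 → after 2×micro: 1; S2 reads c1=3 → after 3×micro: 2 ⇒ (c0=2, c1=1, c2=2)
macro 3: S0 reads c0=2 → after 1×micro: 0; S1 reads c1=1 → after 2×micro: 3; S2 reads c1=1 → after 3×micro: 0 ⇒ (c0=0, c1=3, c2=0)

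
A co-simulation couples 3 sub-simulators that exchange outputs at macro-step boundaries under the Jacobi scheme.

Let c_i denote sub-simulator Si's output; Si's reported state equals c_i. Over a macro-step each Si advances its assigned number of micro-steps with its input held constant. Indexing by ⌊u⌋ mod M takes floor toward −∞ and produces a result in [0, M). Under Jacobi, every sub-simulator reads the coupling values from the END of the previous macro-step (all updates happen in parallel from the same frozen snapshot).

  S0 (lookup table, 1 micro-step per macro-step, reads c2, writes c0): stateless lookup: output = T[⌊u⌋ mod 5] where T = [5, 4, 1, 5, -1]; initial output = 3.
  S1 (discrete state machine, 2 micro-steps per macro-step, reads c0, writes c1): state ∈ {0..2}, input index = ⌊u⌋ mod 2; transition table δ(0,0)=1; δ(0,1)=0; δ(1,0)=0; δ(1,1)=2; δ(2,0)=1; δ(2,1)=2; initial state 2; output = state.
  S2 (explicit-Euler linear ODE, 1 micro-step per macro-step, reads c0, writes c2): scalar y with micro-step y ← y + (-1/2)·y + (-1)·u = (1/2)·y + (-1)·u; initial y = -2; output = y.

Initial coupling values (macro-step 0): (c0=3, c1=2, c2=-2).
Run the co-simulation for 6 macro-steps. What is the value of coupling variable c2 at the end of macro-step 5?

c2 at macro-step 5 = -43/8

macro 1: S0 reads c2=-2 → after 1×micro: 5; S1 reads c0=3 → after 2×micro: 2; S2 reads c0=3 → after 1×micro: -4 ⇒ (c0=5, c1=2, c2=-4)
macro 2: S0 reads c2=-4 → after 1×micro: 4; S1 reads c0=5 → after 2×micro: 2; S2 reads c0=5 → after 1×micro: -7 ⇒ (c0=4, c1=2, c2=-7)
macro 3: S0 reads c2=-7 → after 1×micro: 5; S1 reads c0=4 → after 2×micro: 0; S2 reads c0=4 → after 1×micro: -15/2 ⇒ (c0=5, c1=0, c2=-15/2)
macro 4: S0 reads c2=-15/2 → after 1×micro: 1; S1 reads c0=5 → after 2×micro: 0; S2 reads c0=5 → after 1×micro: -35/4 ⇒ (c0=1, c1=0, c2=-35/4)
macro 5: S0 reads c2=-35/4 → after 1×micro: 4; S1 reads c0=1 → after 2×micro: 0; S2 reads c0=1 → after 1×micro: -43/8 ⇒ (c0=4, c1=0, c2=-43/8)
macro 6: S0 reads c2=-43/8 → after 1×micro: -1; S1 reads c0=4 → after 2×micro: 0; S2 reads c0=4 → after 1×micro: -107/16 ⇒ (c0=-1, c1=0, c2=-107/16)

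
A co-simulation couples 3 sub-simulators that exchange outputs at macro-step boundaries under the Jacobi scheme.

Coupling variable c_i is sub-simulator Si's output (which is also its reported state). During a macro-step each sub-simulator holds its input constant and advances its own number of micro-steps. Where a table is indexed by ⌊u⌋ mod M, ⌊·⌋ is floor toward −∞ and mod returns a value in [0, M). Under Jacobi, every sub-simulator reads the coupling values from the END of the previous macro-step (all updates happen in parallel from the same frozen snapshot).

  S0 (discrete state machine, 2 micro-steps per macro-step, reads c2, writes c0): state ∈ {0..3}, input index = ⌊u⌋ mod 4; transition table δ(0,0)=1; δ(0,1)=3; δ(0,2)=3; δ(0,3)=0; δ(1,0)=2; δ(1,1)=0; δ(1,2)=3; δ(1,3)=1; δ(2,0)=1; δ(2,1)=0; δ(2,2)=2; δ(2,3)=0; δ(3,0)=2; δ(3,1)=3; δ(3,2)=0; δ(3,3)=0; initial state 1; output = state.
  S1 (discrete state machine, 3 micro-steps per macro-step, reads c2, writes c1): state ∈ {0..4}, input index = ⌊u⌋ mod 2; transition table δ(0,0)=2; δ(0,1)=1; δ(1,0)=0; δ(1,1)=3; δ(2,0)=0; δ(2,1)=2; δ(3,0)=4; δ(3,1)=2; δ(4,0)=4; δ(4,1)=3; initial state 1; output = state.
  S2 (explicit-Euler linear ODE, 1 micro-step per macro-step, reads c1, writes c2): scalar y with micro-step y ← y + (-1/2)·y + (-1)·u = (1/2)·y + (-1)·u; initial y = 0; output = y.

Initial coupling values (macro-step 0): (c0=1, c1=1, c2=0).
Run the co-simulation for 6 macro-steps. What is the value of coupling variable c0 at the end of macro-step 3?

c0 at macro-step 3 = 1

macro 1: S0 reads c2=0 → after 2×micro: 1; S1 reads c2=0 → after 3×micro: 0; S2 reads c1=1 → after 1×micro: -1 ⇒ (c0=1, c1=0, c2=-1)
macro 2: S0 reads c2=-1 → after 2×micro: 1; S1 reads c2=-1 → after 3×micro: 2; S2 reads c1=0 → after 1×micro: -1/2 ⇒ (c0=1, c1=2, c2=-1/2)
macro 3: S0 reads c2=-1/2 → after 2×micro: 1; S1 reads c2=-1/2 → after 3×micro: 2; S2 reads c1=2 → after 1×micro: -9/4 ⇒ (c0=1, c1=2, c2=-9/4)
macro 4: S0 reads c2=-9/4 → after 2×micro: 3; S1 reads c2=-9/4 → after 3×micro: 2; S2 reads c1=2 → after 1×micro: -25/8 ⇒ (c0=3, c1=2, c2=-25/8)
macro 5: S0 reads c2=-25/8 → after 2×micro: 1; S1 reads c2=-25/8 → after 3×micro: 0; S2 reads c1=2 → after 1×micro: -57/16 ⇒ (c0=1, c1=0, c2=-57/16)
macro 6: S0 reads c2=-57/16 → after 2×micro: 1; S1 reads c2=-57/16 → after 3×micro: 2; S2 reads c1=0 → after 1×micro: -57/32 ⇒ (c0=1, c1=2, c2=-57/32)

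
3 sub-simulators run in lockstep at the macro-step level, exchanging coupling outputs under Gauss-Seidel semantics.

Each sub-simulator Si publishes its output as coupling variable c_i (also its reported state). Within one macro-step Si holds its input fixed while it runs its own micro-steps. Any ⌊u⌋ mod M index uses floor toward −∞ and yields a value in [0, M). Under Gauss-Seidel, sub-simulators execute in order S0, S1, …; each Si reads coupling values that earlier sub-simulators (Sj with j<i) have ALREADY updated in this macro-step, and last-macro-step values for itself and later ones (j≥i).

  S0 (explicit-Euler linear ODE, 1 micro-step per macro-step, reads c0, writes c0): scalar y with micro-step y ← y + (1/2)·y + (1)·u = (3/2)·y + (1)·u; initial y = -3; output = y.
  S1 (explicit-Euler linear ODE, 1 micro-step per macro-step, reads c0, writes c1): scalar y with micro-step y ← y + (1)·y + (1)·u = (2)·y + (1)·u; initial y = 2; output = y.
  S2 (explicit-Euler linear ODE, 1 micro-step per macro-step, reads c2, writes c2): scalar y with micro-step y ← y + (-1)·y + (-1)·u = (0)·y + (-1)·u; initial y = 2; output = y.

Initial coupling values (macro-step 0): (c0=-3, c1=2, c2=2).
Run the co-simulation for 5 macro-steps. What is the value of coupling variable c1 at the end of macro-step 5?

macro 1: S0 reads c0=-3 → after 1×micro: -15/2; S1 reads c0=-15/2 → after 1×micro: -7/2; S2 reads c2=2 → after 1×micro: -2 ⇒ (c0=-15/2, c1=-7/2, c2=-2)
macro 2: S0 reads c0=-15/2 → after 1×micro: -75/4; S1 reads c0=-75/4 → after 1×micro: -103/4; S2 reads c2=-2 → after 1×micro: 2 ⇒ (c0=-75/4, c1=-103/4, c2=2)
macro 3: S0 reads c0=-75/4 → after 1×micro: -375/8; S1 reads c0=-375/8 → after 1×micro: -787/8; S2 reads c2=2 → after 1×micro: -2 ⇒ (c0=-375/8, c1=-787/8, c2=-2)
macro 4: S0 reads c0=-375/8 → after 1×micro: -1875/16; S1 reads c0=-1875/16 → after 1×micro: -5023/16; S2 reads c2=-2 → after 1×micro: 2 ⇒ (c0=-1875/16, c1=-5023/16, c2=2)
macro 5: S0 reads c0=-1875/16 → after 1×micro: -9375/32; S1 reads c0=-9375/32 → after 1×micro: -29467/32; S2 reads c2=2 → after 1×micro: -2 ⇒ (c0=-9375/32, c1=-29467/32, c2=-2)

c1 at macro-step 5 = -29467/32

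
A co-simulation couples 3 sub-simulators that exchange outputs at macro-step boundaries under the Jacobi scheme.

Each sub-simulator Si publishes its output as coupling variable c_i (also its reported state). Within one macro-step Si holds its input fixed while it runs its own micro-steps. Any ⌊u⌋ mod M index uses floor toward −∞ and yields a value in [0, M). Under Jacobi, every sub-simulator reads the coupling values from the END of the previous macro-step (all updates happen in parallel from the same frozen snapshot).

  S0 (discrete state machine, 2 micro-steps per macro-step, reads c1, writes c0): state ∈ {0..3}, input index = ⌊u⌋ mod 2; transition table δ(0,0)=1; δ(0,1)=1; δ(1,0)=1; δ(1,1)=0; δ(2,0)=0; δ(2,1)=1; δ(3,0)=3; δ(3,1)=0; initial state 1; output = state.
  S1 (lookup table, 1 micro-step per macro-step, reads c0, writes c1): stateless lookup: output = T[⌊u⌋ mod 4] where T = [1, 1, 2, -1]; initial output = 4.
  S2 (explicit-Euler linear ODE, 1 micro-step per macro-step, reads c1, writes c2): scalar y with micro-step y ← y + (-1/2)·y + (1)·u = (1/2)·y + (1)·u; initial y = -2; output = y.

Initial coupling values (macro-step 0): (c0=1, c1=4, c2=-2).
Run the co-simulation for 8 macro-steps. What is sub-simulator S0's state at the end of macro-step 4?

S0 state at macro-step 4 = 1

macro 1: S0 reads c1=4 → after 2×micro: 1; S1 reads c0=1 → after 1×micro: 1; S2 reads c1=4 → after 1×micro: 3 ⇒ (c0=1, c1=1, c2=3)
macro 2: S0 reads c1=1 → after 2×micro: 1; S1 reads c0=1 → after 1×micro: 1; S2 reads c1=1 → after 1×micro: 5/2 ⇒ (c0=1, c1=1, c2=5/2)
macro 3: S0 reads c1=1 → after 2×micro: 1; S1 reads c0=1 → after 1×micro: 1; S2 reads c1=1 → after 1×micro: 9/4 ⇒ (c0=1, c1=1, c2=9/4)
macro 4: S0 reads c1=1 → after 2×micro: 1; S1 reads c0=1 → after 1×micro: 1; S2 reads c1=1 → after 1×micro: 17/8 ⇒ (c0=1, c1=1, c2=17/8)
macro 5: S0 reads c1=1 → after 2×micro: 1; S1 reads c0=1 → after 1×micro: 1; S2 reads c1=1 → after 1×micro: 33/16 ⇒ (c0=1, c1=1, c2=33/16)
macro 6: S0 reads c1=1 → after 2×micro: 1; S1 reads c0=1 → after 1×micro: 1; S2 reads c1=1 → after 1×micro: 65/32 ⇒ (c0=1, c1=1, c2=65/32)
macro 7: S0 reads c1=1 → after 2×micro: 1; S1 reads c0=1 → after 1×micro: 1; S2 reads c1=1 → after 1×micro: 129/64 ⇒ (c0=1, c1=1, c2=129/64)
macro 8: S0 reads c1=1 → after 2×micro: 1; S1 reads c0=1 → after 1×micro: 1; S2 reads c1=1 → after 1×micro: 257/128 ⇒ (c0=1, c1=1, c2=257/128)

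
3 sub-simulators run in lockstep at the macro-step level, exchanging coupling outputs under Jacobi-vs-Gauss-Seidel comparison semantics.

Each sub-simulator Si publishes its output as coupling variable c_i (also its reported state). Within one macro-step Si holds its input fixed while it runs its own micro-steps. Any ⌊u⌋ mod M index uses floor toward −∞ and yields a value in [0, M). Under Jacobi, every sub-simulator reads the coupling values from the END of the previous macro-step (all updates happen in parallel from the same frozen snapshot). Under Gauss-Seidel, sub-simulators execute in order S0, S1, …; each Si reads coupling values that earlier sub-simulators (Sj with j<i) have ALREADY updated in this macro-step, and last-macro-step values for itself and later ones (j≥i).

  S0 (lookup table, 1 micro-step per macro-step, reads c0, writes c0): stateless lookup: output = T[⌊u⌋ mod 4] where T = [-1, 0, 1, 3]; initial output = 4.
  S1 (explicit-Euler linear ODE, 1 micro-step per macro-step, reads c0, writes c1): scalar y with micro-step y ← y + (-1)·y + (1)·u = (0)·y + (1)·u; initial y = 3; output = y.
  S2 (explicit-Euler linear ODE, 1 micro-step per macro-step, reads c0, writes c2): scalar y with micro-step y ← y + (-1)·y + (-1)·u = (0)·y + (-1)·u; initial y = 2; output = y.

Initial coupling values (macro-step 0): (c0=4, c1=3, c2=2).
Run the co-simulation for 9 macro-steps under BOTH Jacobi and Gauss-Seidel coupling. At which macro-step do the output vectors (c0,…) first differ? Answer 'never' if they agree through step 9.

first divergence at macro-step: 1

[Jacobi] macro 1: S0 reads c0=4 → after 1×micro: -1; S1 reads c0=4 → after 1×micro: 4; S2 reads c0=4 → after 1×micro: -4 ⇒ (c0=-1, c1=4, c2=-4)
[Jacobi] macro 2: S0 reads c0=-1 → after 1×micro: 3; S1 reads c0=-1 → after 1×micro: -1; S2 reads c0=-1 → after 1×micro: 1 ⇒ (c0=3, c1=-1, c2=1)
[Jacobi] macro 3: S0 reads c0=3 → after 1×micro: 3; S1 reads c0=3 → after 1×micro: 3; S2 reads c0=3 → after 1×micro: -3 ⇒ (c0=3, c1=3, c2=-3)
[Jacobi] macro 4: S0 reads c0=3 → after 1×micro: 3; S1 reads c0=3 → after 1×micro: 3; S2 reads c0=3 → after 1×micro: -3 ⇒ (c0=3, c1=3, c2=-3)
[Jacobi] macro 5: S0 reads c0=3 → after 1×micro: 3; S1 reads c0=3 → after 1×micro: 3; S2 reads c0=3 → after 1×micro: -3 ⇒ (c0=3, c1=3, c2=-3)
[Jacobi] macro 6: S0 reads c0=3 → after 1×micro: 3; S1 reads c0=3 → after 1×micro: 3; S2 reads c0=3 → after 1×micro: -3 ⇒ (c0=3, c1=3, c2=-3)
[Jacobi] macro 7: S0 reads c0=3 → after 1×micro: 3; S1 reads c0=3 → after 1×micro: 3; S2 reads c0=3 → after 1×micro: -3 ⇒ (c0=3, c1=3, c2=-3)
[Jacobi] macro 8: S0 reads c0=3 → after 1×micro: 3; S1 reads c0=3 → after 1×micro: 3; S2 reads c0=3 → after 1×micro: -3 ⇒ (c0=3, c1=3, c2=-3)
[Jacobi] macro 9: S0 reads c0=3 → after 1×micro: 3; S1 reads c0=3 → after 1×micro: 3; S2 reads c0=3 → after 1×micro: -3 ⇒ (c0=3, c1=3, c2=-3)
[Gauss-Seidel] macro 1: S0 reads c0=4 → after 1×micro: -1; S1 reads c0=-1 → after 1×micro: -1; S2 reads c0=-1 → after 1×micro: 1 ⇒ (c0=-1, c1=-1, c2=1)
[Gauss-Seidel] macro 2: S0 reads c0=-1 → after 1×micro: 3; S1 reads c0=3 → after 1×micro: 3; S2 reads c0=3 → after 1×micro: -3 ⇒ (c0=3, c1=3, c2=-3)
[Gauss-Seidel] macro 3: S0 reads c0=3 → after 1×micro: 3; S1 reads c0=3 → after 1×micro: 3; S2 reads c0=3 → after 1×micro: -3 ⇒ (c0=3, c1=3, c2=-3)
[Gauss-Seidel] macro 4: S0 reads c0=3 → after 1×micro: 3; S1 reads c0=3 → after 1×micro: 3; S2 reads c0=3 → after 1×micro: -3 ⇒ (c0=3, c1=3, c2=-3)
[Gauss-Seidel] macro 5: S0 reads c0=3 → after 1×micro: 3; S1 reads c0=3 → after 1×micro: 3; S2 reads c0=3 → after 1×micro: -3 ⇒ (c0=3, c1=3, c2=-3)
[Gauss-Seidel] macro 6: S0 reads c0=3 → after 1×micro: 3; S1 reads c0=3 → after 1×micro: 3; S2 reads c0=3 → after 1×micro: -3 ⇒ (c0=3, c1=3, c2=-3)
[Gauss-Seidel] macro 7: S0 reads c0=3 → after 1×micro: 3; S1 reads c0=3 → after 1×micro: 3; S2 reads c0=3 → after 1×micro: -3 ⇒ (c0=3, c1=3, c2=-3)
[Gauss-Seidel] macro 8: S0 reads c0=3 → after 1×micro: 3; S1 reads c0=3 → after 1×micro: 3; S2 reads c0=3 → after 1×micro: -3 ⇒ (c0=3, c1=3, c2=-3)
[Gauss-Seidel] macro 9: S0 reads c0=3 → after 1×micro: 3; S1 reads c0=3 → after 1×micro: 3; S2 reads c0=3 → after 1×micro: -3 ⇒ (c0=3, c1=3, c2=-3)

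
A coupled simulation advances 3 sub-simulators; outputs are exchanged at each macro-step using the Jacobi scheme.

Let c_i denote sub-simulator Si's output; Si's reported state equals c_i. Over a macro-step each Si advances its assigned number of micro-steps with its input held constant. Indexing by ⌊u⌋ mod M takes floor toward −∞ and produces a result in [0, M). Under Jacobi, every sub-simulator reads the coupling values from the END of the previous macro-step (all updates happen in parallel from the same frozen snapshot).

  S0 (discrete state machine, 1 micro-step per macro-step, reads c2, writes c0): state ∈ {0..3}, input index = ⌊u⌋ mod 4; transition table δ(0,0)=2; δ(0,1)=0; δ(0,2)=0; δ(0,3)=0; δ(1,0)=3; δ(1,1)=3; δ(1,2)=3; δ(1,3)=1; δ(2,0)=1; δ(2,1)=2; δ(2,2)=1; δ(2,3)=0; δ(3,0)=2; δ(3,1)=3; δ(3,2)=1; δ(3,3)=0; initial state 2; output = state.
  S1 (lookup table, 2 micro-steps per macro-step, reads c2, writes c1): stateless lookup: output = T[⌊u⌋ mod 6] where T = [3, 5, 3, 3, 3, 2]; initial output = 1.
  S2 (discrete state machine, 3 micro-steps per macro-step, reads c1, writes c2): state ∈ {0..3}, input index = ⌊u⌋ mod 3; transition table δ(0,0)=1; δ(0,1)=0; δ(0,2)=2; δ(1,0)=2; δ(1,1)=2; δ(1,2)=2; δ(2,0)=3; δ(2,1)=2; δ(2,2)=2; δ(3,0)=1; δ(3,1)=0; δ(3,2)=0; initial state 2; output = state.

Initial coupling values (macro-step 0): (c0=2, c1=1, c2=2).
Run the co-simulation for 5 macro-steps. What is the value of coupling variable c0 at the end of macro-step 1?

macro 1: S0 reads c2=2 → after 1×micro: 1; S1 reads c2=2 → after 2×micro: 3; S2 reads c1=1 → after 3×micro: 2 ⇒ (c0=1, c1=3, c2=2)
macro 2: S0 reads c2=2 → after 1×micro: 3; S1 reads c2=2 → after 2×micro: 3; S2 reads c1=3 → after 3×micro: 2 ⇒ (c0=3, c1=3, c2=2)
macro 3: S0 reads c2=2 → after 1×micro: 1; S1 reads c2=2 → after 2×micro: 3; S2 reads c1=3 → after 3×micro: 2 ⇒ (c0=1, c1=3, c2=2)
macro 4: S0 reads c2=2 → after 1×micro: 3; S1 reads c2=2 → after 2×micro: 3; S2 reads c1=3 → after 3×micro: 2 ⇒ (c0=3, c1=3, c2=2)
macro 5: S0 reads c2=2 → after 1×micro: 1; S1 reads c2=2 → after 2×micro: 3; S2 reads c1=3 → after 3×micro: 2 ⇒ (c0=1, c1=3, c2=2)

c0 at macro-step 1 = 1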